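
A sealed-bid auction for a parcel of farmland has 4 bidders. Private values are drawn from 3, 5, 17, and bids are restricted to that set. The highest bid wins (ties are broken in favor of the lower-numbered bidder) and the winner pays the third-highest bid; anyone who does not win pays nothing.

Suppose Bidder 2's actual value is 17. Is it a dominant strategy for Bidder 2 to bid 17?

Yes

Check each profile of the others' bids and compare truth against every alternative bid.
Others bid (3, 3, 17): truth gives 14, best alternative gives 0.
Others bid (3, 17, 3): truth gives 14, best alternative gives 0.
Others bid (5, 3, 3): truth gives 14, best alternative gives 0.
Others bid (3, 5, 17): truth gives 12, best alternative gives 0.
Others bid (3, 17, 5): truth gives 12, best alternative gives 0.
Others bid (5, 3, 5): truth gives 12, best alternative gives 0.
(Remaining 21 profiles checked similarly; truth is weakly best in each.)
In every case the truthful bid is at least as good as any alternative, so it is a dominant strategy.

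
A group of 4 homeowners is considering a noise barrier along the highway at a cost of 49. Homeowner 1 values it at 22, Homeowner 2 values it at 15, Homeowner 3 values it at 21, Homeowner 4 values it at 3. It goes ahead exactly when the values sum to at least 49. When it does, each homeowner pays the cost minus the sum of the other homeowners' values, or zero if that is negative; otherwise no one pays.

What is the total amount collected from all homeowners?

22

Total value 61 ≥ cost 49, so it is built.
Homeowner 1: others sum to 39; max(0, 49 - 39) = 10.
Homeowner 2: others sum to 46; max(0, 49 - 46) = 3.
Homeowner 3: others sum to 40; max(0, 49 - 40) = 9.
Homeowner 4: others sum to 58; max(0, 49 - 58) = 0.
Total collected = 10 + 3 + 9 + 0 = 22.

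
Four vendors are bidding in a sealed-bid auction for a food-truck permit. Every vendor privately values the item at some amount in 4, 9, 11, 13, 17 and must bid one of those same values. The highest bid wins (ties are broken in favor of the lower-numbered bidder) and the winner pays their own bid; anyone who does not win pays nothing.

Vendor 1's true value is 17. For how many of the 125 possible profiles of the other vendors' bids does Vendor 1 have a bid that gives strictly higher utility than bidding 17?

Others bid (4, 4, 4): truth gives 0; bid 4 gives 13 > 0. Violating.
Others bid (4, 4, 9): truth gives 0; bid 9 gives 8 > 0. Violating.
Others bid (4, 4, 11): truth gives 0; bid 11 gives 6 > 0. Violating.
Others bid (4, 4, 13): truth gives 0; bid 13 gives 4 > 0. Violating.
Others bid (4, 4, 17): truth gives 0; no alternative beats it.
Others bid (4, 9, 17): truth gives 0; no alternative beats it.
(Checking all 125 profiles: 64 have a profitable deviation, 61 do not.)

64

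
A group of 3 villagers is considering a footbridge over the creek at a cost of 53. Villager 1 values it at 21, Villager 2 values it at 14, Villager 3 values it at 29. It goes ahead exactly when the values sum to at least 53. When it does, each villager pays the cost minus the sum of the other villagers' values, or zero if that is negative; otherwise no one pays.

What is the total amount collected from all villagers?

Total value 64 ≥ cost 53, so it is built.
Villager 1: others sum to 43; max(0, 53 - 43) = 10.
Villager 2: others sum to 50; max(0, 53 - 50) = 3.
Villager 3: others sum to 35; max(0, 53 - 35) = 18.
Total collected = 10 + 3 + 18 = 31.

31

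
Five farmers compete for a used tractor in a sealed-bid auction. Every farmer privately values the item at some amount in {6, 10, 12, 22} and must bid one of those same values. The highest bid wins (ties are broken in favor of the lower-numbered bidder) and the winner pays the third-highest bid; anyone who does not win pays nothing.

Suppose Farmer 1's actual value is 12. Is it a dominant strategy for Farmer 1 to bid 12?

Consider the case where Farmer 2 bids 6, Farmer 3 bids 6, Farmer 4 bids 6 and Farmer 5 bids 22.
Truthful bid 12: loses, pays 0, utility 0.
Bid 22 instead: wins, pays 6, utility 12 - 6 = 6.
Since 6 > 0, bidding 22 is strictly better here, so truthful bidding is not dominant.

No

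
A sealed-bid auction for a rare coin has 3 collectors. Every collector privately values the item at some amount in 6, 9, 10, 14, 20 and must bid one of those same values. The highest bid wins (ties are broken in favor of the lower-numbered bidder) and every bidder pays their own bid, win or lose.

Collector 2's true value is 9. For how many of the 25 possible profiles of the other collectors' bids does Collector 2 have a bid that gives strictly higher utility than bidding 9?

23

Others bid (6, 10): truth gives -9; bid 10 gives -1 > -9. Violating.
Others bid (6, 14): truth gives -9; bid 14 gives -5 > -9. Violating.
Others bid (6, 20): truth gives -9; bid 6 gives -6 > -9. Violating.
Others bid (9, 6): truth gives -9; bid 10 gives -1 > -9. Violating.
Others bid (6, 6): truth gives 0; no alternative beats it.
Others bid (6, 9): truth gives 0; no alternative beats it.
(Checking all 25 profiles: 23 have a profitable deviation, 2 do not.)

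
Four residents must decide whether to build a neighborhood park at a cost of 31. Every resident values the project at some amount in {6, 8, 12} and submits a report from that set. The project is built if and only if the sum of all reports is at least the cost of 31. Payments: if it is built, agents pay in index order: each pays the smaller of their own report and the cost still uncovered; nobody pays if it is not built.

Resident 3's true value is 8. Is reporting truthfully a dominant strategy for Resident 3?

No

Consider the case where Resident 1 reports 6, Resident 2 reports 8 and Resident 4 reports 12.
Truthful report 8: project built, pays 8, utility 8 - 8 = 0.
Report 6 instead: project built, pays 6, utility 8 - 6 = 2.
Since 2 > 0, reporting 6 is strictly better here, so truthful reporting is not dominant.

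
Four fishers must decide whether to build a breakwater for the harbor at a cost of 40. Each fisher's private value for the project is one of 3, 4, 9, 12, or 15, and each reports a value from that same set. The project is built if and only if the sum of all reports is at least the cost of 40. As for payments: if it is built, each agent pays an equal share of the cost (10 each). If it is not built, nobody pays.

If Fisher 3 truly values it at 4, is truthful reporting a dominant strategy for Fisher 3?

No

Consider the case where Fisher 1 reports 9, Fisher 2 reports 12 and Fisher 4 reports 15.
Truthful report 4: project built, pays 10, utility 4 - 10 = -6.
Report 3 instead: project not built, utility 0.
Since 0 > -6, reporting 3 is strictly better here, so truthful reporting is not dominant.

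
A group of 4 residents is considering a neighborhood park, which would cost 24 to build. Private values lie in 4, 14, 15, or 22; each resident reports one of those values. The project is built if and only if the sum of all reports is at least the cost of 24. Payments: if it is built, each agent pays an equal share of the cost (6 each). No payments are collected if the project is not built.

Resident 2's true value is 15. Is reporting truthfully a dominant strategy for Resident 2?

Check each profile of the others' reports and compare truth against every alternative report.
Others report (4, 4, 4): truth gives 9, best alternative gives 9.
Others report (4, 4, 14): truth gives 9, best alternative gives 9.
Others report (4, 4, 15): truth gives 9, best alternative gives 9.
Others report (4, 4, 22): truth gives 9, best alternative gives 9.
Others report (4, 14, 4): truth gives 9, best alternative gives 9.
Others report (4, 14, 14): truth gives 9, best alternative gives 9.
(Remaining 58 profiles checked similarly; truth is weakly best in each.)
In every case the truthful report is at least as good as any alternative, so it is a dominant strategy.

Yes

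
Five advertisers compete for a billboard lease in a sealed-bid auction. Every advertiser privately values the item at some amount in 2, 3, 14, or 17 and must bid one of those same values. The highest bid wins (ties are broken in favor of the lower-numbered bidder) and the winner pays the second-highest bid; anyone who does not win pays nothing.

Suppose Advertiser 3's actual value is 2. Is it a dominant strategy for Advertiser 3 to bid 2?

Yes

Check each profile of the others' bids and compare truth against every alternative bid.
Others bid (2, 2, 2, 3): truth gives 0, best alternative gives -1.
Others bid (2, 2, 3, 2): truth gives 0, best alternative gives -1.
Others bid (2, 2, 3, 3): truth gives 0, best alternative gives -1.
Others bid (2, 2, 2, 2): truth gives 0, best alternative gives 0.
Others bid (2, 2, 2, 14): truth gives 0, best alternative gives 0.
Others bid (2, 2, 2, 17): truth gives 0, best alternative gives 0.
(Remaining 250 profiles checked similarly; truth is weakly best in each.)
In every case the truthful bid is at least as good as any alternative, so it is a dominant strategy.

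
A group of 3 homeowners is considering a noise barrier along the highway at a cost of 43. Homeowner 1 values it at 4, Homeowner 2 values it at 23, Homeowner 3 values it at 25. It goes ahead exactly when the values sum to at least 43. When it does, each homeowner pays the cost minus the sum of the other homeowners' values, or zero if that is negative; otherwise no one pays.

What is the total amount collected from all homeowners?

30

Total value 52 ≥ cost 43, so it is built.
Homeowner 1: others sum to 48; max(0, 43 - 48) = 0.
Homeowner 2: others sum to 29; max(0, 43 - 29) = 14.
Homeowner 3: others sum to 27; max(0, 43 - 27) = 16.
Total collected = 0 + 14 + 16 = 30.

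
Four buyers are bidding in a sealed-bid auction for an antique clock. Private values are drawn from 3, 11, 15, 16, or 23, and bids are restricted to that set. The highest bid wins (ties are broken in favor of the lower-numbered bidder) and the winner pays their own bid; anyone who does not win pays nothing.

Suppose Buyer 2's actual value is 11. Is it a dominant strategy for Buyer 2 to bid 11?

Yes

Check each profile of the others' bids and compare truth against every alternative bid.
Others bid (3, 3, 3): truth gives 0, best alternative gives 0.
Others bid (3, 3, 11): truth gives 0, best alternative gives 0.
Others bid (3, 3, 15): truth gives 0, best alternative gives 0.
Others bid (3, 3, 16): truth gives 0, best alternative gives 0.
Others bid (3, 3, 23): truth gives 0, best alternative gives 0.
Others bid (3, 11, 3): truth gives 0, best alternative gives 0.
(Remaining 119 profiles checked similarly; truth is weakly best in each.)
In every case the truthful bid is at least as good as any alternative, so it is a dominant strategy.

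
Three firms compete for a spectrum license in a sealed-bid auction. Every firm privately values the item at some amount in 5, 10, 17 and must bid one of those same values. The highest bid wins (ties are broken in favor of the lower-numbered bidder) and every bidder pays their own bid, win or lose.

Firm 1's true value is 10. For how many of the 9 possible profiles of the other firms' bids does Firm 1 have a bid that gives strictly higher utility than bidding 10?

6

Others bid (5, 5): truth gives 0; bid 5 gives 5 > 0. Violating.
Others bid (5, 17): truth gives -10; bid 5 gives -5 > -10. Violating.
Others bid (10, 17): truth gives -10; bid 5 gives -5 > -10. Violating.
Others bid (17, 5): truth gives -10; bid 5 gives -5 > -10. Violating.
Others bid (5, 10): truth gives 0; no alternative beats it.
Others bid (10, 5): truth gives 0; no alternative beats it.
(Checking all 9 profiles: 6 have a profitable deviation, 3 do not.)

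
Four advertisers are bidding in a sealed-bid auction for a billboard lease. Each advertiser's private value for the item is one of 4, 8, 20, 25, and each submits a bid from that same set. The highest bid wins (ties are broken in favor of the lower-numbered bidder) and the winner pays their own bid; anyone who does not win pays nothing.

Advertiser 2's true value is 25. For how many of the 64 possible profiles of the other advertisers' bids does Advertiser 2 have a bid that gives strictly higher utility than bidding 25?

18

Others bid (4, 4, 4): truth gives 0; bid 8 gives 17 > 0. Violating.
Others bid (4, 4, 8): truth gives 0; bid 8 gives 17 > 0. Violating.
Others bid (4, 4, 20): truth gives 0; bid 20 gives 5 > 0. Violating.
Others bid (4, 8, 4): truth gives 0; bid 8 gives 17 > 0. Violating.
Others bid (4, 4, 25): truth gives 0; no alternative beats it.
Others bid (4, 8, 25): truth gives 0; no alternative beats it.
(Checking all 64 profiles: 18 have a profitable deviation, 46 do not.)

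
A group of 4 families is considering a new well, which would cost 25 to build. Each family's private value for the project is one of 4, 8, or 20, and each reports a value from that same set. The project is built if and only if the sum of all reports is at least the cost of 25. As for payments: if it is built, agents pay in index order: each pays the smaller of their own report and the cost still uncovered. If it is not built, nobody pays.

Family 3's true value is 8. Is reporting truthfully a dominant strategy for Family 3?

No

Consider the case where Family 1 reports 4, Family 2 reports 4 and Family 4 reports 20.
Truthful report 8: project built, pays 8, utility 8 - 8 = 0.
Report 4 instead: project built, pays 4, utility 8 - 4 = 4.
Since 4 > 0, reporting 4 is strictly better here, so truthful reporting is not dominant.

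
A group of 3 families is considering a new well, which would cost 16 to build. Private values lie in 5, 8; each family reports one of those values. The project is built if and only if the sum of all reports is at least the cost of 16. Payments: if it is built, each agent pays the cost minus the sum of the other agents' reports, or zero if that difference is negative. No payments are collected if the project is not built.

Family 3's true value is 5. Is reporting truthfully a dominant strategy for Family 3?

Yes

Check each profile of the others' reports and compare truth against every alternative report.
Others report (5, 5): truth gives 0, best alternative gives -1.
Others report (8, 8): truth gives 5, best alternative gives 5.
Others report (5, 8): truth gives 2, best alternative gives 2.
Others report (8, 5): truth gives 2, best alternative gives 2.
In every case the truthful report is at least as good as any alternative, so it is a dominant strategy.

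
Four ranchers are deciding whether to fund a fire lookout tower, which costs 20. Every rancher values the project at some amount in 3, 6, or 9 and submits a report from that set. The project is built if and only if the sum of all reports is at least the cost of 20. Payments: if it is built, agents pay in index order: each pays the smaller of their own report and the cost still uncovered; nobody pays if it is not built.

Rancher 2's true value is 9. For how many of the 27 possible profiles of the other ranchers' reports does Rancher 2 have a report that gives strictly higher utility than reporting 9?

23

Others report (3, 3, 9): truth gives 0; report 6 gives 3 > 0. Violating.
Others report (3, 6, 6): truth gives 0; report 6 gives 3 > 0. Violating.
Others report (3, 6, 9): truth gives 0; report 3 gives 6 > 0. Violating.
Others report (3, 9, 3): truth gives 0; report 6 gives 3 > 0. Violating.
Others report (3, 3, 3): truth gives 0; no alternative beats it.
Others report (3, 3, 6): truth gives 0; no alternative beats it.
(Checking all 27 profiles: 23 have a profitable deviation, 4 do not.)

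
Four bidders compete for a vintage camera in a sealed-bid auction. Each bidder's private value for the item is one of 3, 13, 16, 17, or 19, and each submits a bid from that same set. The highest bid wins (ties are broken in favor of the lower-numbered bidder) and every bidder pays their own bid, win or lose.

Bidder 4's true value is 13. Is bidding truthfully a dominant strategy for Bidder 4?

No

Consider the case where Bidder 1 bids 3, Bidder 2 bids 3 and Bidder 3 bids 13.
Truthful bid 13: loses but pays 13, utility -13.
Bid 3 instead: loses but pays 3, utility -3.
Since -3 > -13, bidding 3 is strictly better here, so truthful bidding is not dominant.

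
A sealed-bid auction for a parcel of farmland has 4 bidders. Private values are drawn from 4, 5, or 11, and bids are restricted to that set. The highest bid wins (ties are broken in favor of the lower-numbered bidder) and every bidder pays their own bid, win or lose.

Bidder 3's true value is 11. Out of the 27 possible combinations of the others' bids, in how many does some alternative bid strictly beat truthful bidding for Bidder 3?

17

Others bid (4, 4, 4): truth gives 0; bid 5 gives 6 > 0. Violating.
Others bid (4, 4, 5): truth gives 0; bid 5 gives 6 > 0. Violating.
Others bid (4, 11, 4): truth gives -11; bid 4 gives -4 > -11. Violating.
Others bid (4, 11, 5): truth gives -11; bid 4 gives -4 > -11. Violating.
Others bid (4, 4, 11): truth gives 0; no alternative beats it.
Others bid (4, 5, 4): truth gives 0; no alternative beats it.
(Checking all 27 profiles: 17 have a profitable deviation, 10 do not.)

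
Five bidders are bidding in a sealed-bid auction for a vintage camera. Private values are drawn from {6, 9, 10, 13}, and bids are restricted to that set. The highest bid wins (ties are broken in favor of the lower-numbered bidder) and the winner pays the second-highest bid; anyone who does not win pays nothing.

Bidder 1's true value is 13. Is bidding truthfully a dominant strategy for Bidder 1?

Yes

Check each profile of the others' bids and compare truth against every alternative bid.
Others bid (6, 6, 6, 6): truth gives 7, best alternative gives 7.
Others bid (6, 6, 6, 9): truth gives 4, best alternative gives 4.
Others bid (6, 6, 9, 6): truth gives 4, best alternative gives 4.
Others bid (6, 6, 9, 9): truth gives 4, best alternative gives 4.
Others bid (6, 9, 6, 6): truth gives 4, best alternative gives 4.
Others bid (6, 9, 6, 9): truth gives 4, best alternative gives 4.
(Remaining 250 profiles checked similarly; truth is weakly best in each.)
In every case the truthful bid is at least as good as any alternative, so it is a dominant strategy.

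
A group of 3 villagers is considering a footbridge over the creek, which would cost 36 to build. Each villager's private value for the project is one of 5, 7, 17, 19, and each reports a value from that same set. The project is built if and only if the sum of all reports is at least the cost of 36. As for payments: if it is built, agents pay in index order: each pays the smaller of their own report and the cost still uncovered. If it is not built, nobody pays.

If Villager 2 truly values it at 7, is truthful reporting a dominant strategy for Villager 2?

No

Consider the case where Villager 1 reports 17 and Villager 3 reports 17.
Truthful report 7: project built, pays 7, utility 7 - 7 = 0.
Report 5 instead: project built, pays 5, utility 7 - 5 = 2.
Since 2 > 0, reporting 5 is strictly better here, so truthful reporting is not dominant.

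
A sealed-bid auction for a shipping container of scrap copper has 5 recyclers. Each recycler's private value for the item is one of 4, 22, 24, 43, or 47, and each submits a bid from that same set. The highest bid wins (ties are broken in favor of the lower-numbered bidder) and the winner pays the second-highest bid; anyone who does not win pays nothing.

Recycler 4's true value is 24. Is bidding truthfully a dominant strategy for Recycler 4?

Yes

Check each profile of the others' bids and compare truth against every alternative bid.
Others bid (4, 4, 4, 4): truth gives 20, best alternative gives 20.
Others bid (4, 4, 4, 22): truth gives 2, best alternative gives 2.
Others bid (4, 4, 22, 4): truth gives 2, best alternative gives 2.
Others bid (4, 4, 22, 22): truth gives 2, best alternative gives 2.
Others bid (4, 22, 4, 4): truth gives 2, best alternative gives 2.
Others bid (4, 22, 4, 22): truth gives 2, best alternative gives 2.
(Remaining 619 profiles checked similarly; truth is weakly best in each.)
In every case the truthful bid is at least as good as any alternative, so it is a dominant strategy.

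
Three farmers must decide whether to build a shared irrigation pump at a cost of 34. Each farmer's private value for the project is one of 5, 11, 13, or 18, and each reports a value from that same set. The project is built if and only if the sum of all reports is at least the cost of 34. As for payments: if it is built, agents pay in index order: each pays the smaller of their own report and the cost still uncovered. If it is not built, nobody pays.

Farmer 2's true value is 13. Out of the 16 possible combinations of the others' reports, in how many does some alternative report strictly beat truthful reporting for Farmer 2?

Others report (5, 18): truth gives 0; report 11 gives 2 > 0. Violating.
Others report (11, 13): truth gives 0; report 11 gives 2 > 0. Violating.
Others report (11, 18): truth gives 0; report 5 gives 8 > 0. Violating.
Others report (13, 11): truth gives 0; report 11 gives 2 > 0. Violating.
Others report (5, 5): truth gives 0; no alternative beats it.
Others report (5, 11): truth gives 0; no alternative beats it.
(Checking all 16 profiles: 10 have a profitable deviation, 6 do not.)

10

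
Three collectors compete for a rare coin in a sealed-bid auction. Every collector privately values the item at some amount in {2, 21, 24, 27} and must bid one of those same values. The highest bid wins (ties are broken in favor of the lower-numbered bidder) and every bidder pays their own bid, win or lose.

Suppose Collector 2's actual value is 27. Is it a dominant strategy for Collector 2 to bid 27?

No

Consider the case where Collector 1 bids 2 and Collector 3 bids 2.
Truthful bid 27: wins, pays 27, utility 27 - 27 = 0.
Bid 21 instead: wins, pays 21, utility 27 - 21 = 6.
Since 6 > 0, bidding 21 is strictly better here, so truthful bidding is not dominant.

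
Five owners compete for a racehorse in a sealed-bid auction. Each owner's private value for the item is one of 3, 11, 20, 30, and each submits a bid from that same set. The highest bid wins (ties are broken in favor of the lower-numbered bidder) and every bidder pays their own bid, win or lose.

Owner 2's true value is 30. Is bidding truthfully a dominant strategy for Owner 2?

No

Consider the case where Owner 1 bids 3, Owner 3 bids 3, Owner 4 bids 3 and Owner 5 bids 3.
Truthful bid 30: wins, pays 30, utility 30 - 30 = 0.
Bid 11 instead: wins, pays 11, utility 30 - 11 = 19.
Since 19 > 0, bidding 11 is strictly better here, so truthful bidding is not dominant.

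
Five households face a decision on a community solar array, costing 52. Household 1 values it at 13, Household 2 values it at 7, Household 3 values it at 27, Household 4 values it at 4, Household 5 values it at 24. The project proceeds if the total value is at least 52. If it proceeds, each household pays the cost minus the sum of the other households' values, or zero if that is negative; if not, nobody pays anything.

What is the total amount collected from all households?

5

Total value 75 ≥ cost 52, so it is built.
Household 1: others sum to 62; max(0, 52 - 62) = 0.
Household 2: others sum to 68; max(0, 52 - 68) = 0.
Household 3: others sum to 48; max(0, 52 - 48) = 4.
Household 4: others sum to 71; max(0, 52 - 71) = 0.
Household 5: others sum to 51; max(0, 52 - 51) = 1.
Total collected = 0 + 0 + 4 + 0 + 1 = 5.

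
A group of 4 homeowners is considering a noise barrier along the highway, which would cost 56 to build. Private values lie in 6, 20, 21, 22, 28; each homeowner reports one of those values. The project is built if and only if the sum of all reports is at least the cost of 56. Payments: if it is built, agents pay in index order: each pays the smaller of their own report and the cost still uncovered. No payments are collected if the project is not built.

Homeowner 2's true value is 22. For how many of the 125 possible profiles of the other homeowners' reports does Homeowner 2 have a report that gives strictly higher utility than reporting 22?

Others report (6, 6, 28): truth gives 0; report 20 gives 2 > 0. Violating.
Others report (6, 20, 20): truth gives 0; report 20 gives 2 > 0. Violating.
Others report (6, 20, 21): truth gives 0; report 20 gives 2 > 0. Violating.
Others report (6, 20, 22): truth gives 0; report 20 gives 2 > 0. Violating.
Others report (6, 6, 6): truth gives 0; no alternative beats it.
Others report (6, 6, 20): truth gives 0; no alternative beats it.
(Checking all 125 profiles: 115 have a profitable deviation, 10 do not.)

115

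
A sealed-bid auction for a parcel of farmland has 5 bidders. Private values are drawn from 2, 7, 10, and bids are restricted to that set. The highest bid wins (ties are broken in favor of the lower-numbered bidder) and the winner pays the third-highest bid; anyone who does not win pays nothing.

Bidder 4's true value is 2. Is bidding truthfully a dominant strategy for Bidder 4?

Check each profile of the others' bids and compare truth against every alternative bid.
Others bid (2, 2, 2, 2): truth gives 0, best alternative gives 0.
Others bid (2, 2, 2, 7): truth gives 0, best alternative gives 0.
Others bid (2, 2, 2, 10): truth gives 0, best alternative gives 0.
Others bid (2, 2, 7, 2): truth gives 0, best alternative gives 0.
Others bid (2, 2, 7, 7): truth gives 0, best alternative gives 0.
Others bid (2, 2, 7, 10): truth gives 0, best alternative gives 0.
(Remaining 75 profiles checked similarly; truth is weakly best in each.)
In every case the truthful bid is at least as good as any alternative, so it is a dominant strategy.

Yes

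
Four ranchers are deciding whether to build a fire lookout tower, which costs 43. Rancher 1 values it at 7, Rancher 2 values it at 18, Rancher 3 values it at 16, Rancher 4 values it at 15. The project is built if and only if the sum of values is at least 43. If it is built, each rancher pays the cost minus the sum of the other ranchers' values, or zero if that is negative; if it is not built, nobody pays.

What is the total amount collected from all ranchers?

Total value 56 ≥ cost 43, so it is built.
Rancher 1: others sum to 49; max(0, 43 - 49) = 0.
Rancher 2: others sum to 38; max(0, 43 - 38) = 5.
Rancher 3: others sum to 40; max(0, 43 - 40) = 3.
Rancher 4: others sum to 41; max(0, 43 - 41) = 2.
Total collected = 0 + 5 + 3 + 2 = 10.

10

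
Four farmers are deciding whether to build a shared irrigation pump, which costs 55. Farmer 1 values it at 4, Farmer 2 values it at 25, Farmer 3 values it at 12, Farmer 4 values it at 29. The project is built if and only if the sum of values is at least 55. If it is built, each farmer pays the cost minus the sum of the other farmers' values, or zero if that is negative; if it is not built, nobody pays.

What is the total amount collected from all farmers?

Total value 70 ≥ cost 55, so it is built.
Farmer 1: others sum to 66; max(0, 55 - 66) = 0.
Farmer 2: others sum to 45; max(0, 55 - 45) = 10.
Farmer 3: others sum to 58; max(0, 55 - 58) = 0.
Farmer 4: others sum to 41; max(0, 55 - 41) = 14.
Total collected = 0 + 10 + 0 + 14 = 24.

24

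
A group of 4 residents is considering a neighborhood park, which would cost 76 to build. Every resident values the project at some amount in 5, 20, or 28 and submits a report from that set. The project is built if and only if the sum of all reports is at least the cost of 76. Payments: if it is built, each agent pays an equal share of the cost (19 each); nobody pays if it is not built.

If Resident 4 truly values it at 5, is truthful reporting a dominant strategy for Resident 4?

Yes

Check each profile of the others' reports and compare truth against every alternative report.
Others report (5, 28, 28): truth gives 0, best alternative gives -14.
Others report (20, 20, 20): truth gives 0, best alternative gives -14.
Others report (20, 20, 28): truth gives 0, best alternative gives -14.
Others report (20, 28, 20): truth gives 0, best alternative gives -14.
Others report (28, 5, 28): truth gives 0, best alternative gives -14.
Others report (28, 20, 20): truth gives 0, best alternative gives -14.
(Remaining 21 profiles checked similarly; truth is weakly best in each.)
In every case the truthful report is at least as good as any alternative, so it is a dominant strategy.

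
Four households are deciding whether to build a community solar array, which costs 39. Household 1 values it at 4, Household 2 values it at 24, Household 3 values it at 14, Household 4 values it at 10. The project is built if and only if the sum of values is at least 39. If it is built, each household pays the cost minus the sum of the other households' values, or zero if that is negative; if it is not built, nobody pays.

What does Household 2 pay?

11

Total value 52 ≥ cost 39, so the project is built.
The other households' values sum to 28.
Cost minus that sum is 39 - 28 = 11.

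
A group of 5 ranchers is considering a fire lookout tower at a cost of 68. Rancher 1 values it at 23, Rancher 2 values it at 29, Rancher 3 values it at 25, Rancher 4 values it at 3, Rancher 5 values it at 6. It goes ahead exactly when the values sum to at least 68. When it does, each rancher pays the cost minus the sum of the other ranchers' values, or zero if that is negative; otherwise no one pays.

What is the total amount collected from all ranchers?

Total value 86 ≥ cost 68, so it is built.
Rancher 1: others sum to 63; max(0, 68 - 63) = 5.
Rancher 2: others sum to 57; max(0, 68 - 57) = 11.
Rancher 3: others sum to 61; max(0, 68 - 61) = 7.
Rancher 4: others sum to 83; max(0, 68 - 83) = 0.
Rancher 5: others sum to 80; max(0, 68 - 80) = 0.
Total collected = 5 + 11 + 7 + 0 + 0 = 23.

23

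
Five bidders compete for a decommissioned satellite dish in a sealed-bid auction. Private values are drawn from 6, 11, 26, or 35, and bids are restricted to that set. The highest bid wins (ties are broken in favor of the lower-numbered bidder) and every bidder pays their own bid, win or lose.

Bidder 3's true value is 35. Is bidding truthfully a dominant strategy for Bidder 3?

No

Consider the case where Bidder 1 bids 6, Bidder 2 bids 6, Bidder 4 bids 6 and Bidder 5 bids 6.
Truthful bid 35: wins, pays 35, utility 35 - 35 = 0.
Bid 11 instead: wins, pays 11, utility 35 - 11 = 24.
Since 24 > 0, bidding 11 is strictly better here, so truthful bidding is not dominant.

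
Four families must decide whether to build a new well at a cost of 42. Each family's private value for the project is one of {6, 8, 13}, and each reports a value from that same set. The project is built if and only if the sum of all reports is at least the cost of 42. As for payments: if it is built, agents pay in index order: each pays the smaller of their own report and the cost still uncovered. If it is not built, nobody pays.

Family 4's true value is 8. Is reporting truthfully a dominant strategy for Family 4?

Yes

Check each profile of the others' reports and compare truth against every alternative report.
Others report (13, 13, 13): truth gives 5, best alternative gives 5.
Others report (6, 6, 6): truth gives 0, best alternative gives 0.
Others report (6, 6, 8): truth gives 0, best alternative gives 0.
Others report (6, 6, 13): truth gives 0, best alternative gives 0.
Others report (6, 8, 6): truth gives 0, best alternative gives 0.
Others report (6, 8, 8): truth gives 0, best alternative gives 0.
(Remaining 21 profiles checked similarly; truth is weakly best in each.)
In every case the truthful report is at least as good as any alternative, so it is a dominant strategy.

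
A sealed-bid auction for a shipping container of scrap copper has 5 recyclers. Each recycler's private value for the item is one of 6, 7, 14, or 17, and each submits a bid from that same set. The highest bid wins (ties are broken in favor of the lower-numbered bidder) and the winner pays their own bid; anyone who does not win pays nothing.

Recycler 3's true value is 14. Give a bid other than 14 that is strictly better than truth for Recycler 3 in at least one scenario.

Suppose Recycler 1 bids 6, Recycler 2 bids 6, Recycler 4 bids 6 and Recycler 5 bids 6.
Bid 14: wins, pays 14, utility 14 - 14 = 0.
Bid 7: wins, pays 7, utility 14 - 7 = 7.
So bidding 7 beats truth here (7 > 0).

7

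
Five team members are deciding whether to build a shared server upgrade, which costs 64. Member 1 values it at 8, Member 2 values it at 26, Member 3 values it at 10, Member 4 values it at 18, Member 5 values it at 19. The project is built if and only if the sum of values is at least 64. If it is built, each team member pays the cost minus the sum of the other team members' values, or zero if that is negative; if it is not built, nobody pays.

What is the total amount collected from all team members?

Total value 81 ≥ cost 64, so it is built.
Member 1: others sum to 73; max(0, 64 - 73) = 0.
Member 2: others sum to 55; max(0, 64 - 55) = 9.
Member 3: others sum to 71; max(0, 64 - 71) = 0.
Member 4: others sum to 63; max(0, 64 - 63) = 1.
Member 5: others sum to 62; max(0, 64 - 62) = 2.
Total collected = 0 + 9 + 0 + 1 + 2 = 12.

12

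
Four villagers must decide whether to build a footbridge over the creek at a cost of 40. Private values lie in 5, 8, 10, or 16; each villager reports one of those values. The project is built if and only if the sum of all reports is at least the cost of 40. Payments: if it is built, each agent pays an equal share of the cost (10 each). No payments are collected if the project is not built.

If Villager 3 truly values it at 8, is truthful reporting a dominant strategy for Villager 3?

Consider the case where Villager 1 reports 8, Villager 2 reports 8 and Villager 4 reports 16.
Truthful report 8: project built, pays 10, utility 8 - 10 = -2.
Report 5 instead: project not built, utility 0.
Since 0 > -2, reporting 5 is strictly better here, so truthful reporting is not dominant.

No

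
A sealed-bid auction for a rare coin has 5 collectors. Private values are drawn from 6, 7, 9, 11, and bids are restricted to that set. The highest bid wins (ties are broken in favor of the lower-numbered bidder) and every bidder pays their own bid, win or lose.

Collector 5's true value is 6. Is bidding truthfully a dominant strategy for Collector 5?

Consider the case where Collector 1 bids 6, Collector 2 bids 6, Collector 3 bids 6 and Collector 4 bids 6.
Truthful bid 6: loses but pays 6, utility -6.
Bid 7 instead: wins, pays 7, utility 6 - 7 = -1.
Since -1 > -6, bidding 7 is strictly better here, so truthful bidding is not dominant.

No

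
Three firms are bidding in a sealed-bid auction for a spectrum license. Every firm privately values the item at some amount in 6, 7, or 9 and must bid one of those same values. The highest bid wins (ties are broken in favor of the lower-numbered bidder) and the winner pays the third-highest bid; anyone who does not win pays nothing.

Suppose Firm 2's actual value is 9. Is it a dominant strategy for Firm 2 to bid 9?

Yes

Check each profile of the others' bids and compare truth against every alternative bid.
Others bid (6, 9): truth gives 3, best alternative gives 0.
Others bid (7, 6): truth gives 3, best alternative gives 0.
Others bid (7, 7): truth gives 2, best alternative gives 0.
Others bid (7, 9): truth gives 2, best alternative gives 0.
Others bid (6, 6): truth gives 3, best alternative gives 3.
Others bid (6, 7): truth gives 3, best alternative gives 3.
(Remaining 3 profiles checked similarly; truth is weakly best in each.)
In every case the truthful bid is at least as good as any alternative, so it is a dominant strategy.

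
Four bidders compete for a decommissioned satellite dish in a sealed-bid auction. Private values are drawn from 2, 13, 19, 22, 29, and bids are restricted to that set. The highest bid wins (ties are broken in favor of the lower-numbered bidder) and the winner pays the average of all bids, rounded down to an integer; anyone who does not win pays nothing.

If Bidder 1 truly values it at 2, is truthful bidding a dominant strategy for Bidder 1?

Check each profile of the others' bids and compare truth against every alternative bid.
Others bid (13, 13, 13): truth gives 0, best alternative gives -11.
Others bid (2, 13, 13): truth gives 0, best alternative gives -8.
Others bid (13, 2, 13): truth gives 0, best alternative gives -8.
Others bid (13, 13, 2): truth gives 0, best alternative gives -8.
Others bid (2, 2, 13): truth gives 0, best alternative gives -5.
Others bid (2, 13, 2): truth gives 0, best alternative gives -5.
(Remaining 119 profiles checked similarly; truth is weakly best in each.)
In every case the truthful bid is at least as good as any alternative, so it is a dominant strategy.

Yes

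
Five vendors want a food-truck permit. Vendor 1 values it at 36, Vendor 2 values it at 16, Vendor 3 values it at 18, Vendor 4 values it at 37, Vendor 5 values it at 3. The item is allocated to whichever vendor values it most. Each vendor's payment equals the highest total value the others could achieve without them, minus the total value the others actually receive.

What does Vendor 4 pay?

36

Vendor 4 has the highest value and receives the item.
Without Vendor 4, the item would go to the next-highest value, 36, so the others could achieve 36.
With Vendor 4 present and winning, the others receive nothing, so their total is 0.
Payment = 36 - 0 = 36.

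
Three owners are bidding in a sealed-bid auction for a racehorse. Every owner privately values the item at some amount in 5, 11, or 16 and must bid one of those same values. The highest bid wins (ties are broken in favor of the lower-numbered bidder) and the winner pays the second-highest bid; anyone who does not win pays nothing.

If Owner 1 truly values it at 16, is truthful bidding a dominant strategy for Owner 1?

Check each profile of the others' bids and compare truth against every alternative bid.
Others bid (5, 5): truth gives 11, best alternative gives 11.
Others bid (5, 11): truth gives 5, best alternative gives 5.
Others bid (11, 5): truth gives 5, best alternative gives 5.
Others bid (11, 11): truth gives 5, best alternative gives 5.
Others bid (5, 16): truth gives 0, best alternative gives 0.
Others bid (11, 16): truth gives 0, best alternative gives 0.
(Remaining 3 profiles checked similarly; truth is weakly best in each.)
In every case the truthful bid is at least as good as any alternative, so it is a dominant strategy.

Yes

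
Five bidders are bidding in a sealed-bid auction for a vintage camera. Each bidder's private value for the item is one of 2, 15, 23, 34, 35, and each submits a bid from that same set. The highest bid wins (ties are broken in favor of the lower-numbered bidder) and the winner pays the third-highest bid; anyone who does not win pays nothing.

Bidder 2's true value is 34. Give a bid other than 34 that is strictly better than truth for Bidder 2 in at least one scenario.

35

Suppose Bidder 1 bids 2, Bidder 3 bids 2, Bidder 4 bids 2 and Bidder 5 bids 35.
Bid 34: loses, pays 0, utility 0.
Bid 35: wins, pays 2, utility 34 - 2 = 32.
So bidding 35 beats truth here (32 > 0).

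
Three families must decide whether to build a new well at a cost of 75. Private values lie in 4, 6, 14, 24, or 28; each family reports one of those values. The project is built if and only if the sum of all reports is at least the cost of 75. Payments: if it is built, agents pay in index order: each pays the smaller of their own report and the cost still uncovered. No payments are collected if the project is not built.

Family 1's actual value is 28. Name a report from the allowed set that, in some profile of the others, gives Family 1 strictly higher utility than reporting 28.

Suppose Family 2 reports 24 and Family 3 reports 28.
Report 28: project built, pays 28, utility 28 - 28 = 0.
Report 24: project built, pays 24, utility 28 - 24 = 4.
So reporting 24 beats truth here (4 > 0).

24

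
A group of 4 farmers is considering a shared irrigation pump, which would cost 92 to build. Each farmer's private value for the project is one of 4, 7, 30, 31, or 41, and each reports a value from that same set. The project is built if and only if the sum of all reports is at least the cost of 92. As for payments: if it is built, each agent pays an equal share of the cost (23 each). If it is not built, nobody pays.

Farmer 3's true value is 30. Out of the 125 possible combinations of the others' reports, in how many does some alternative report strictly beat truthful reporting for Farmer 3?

Others report (4, 7, 41): truth gives 0; report 41 gives 7 > 0. Violating.
Others report (4, 41, 7): truth gives 0; report 41 gives 7 > 0. Violating.
Others report (7, 4, 41): truth gives 0; report 41 gives 7 > 0. Violating.
Others report (7, 7, 41): truth gives 0; report 41 gives 7 > 0. Violating.
Others report (4, 4, 4): truth gives 0; no alternative beats it.
Others report (4, 4, 7): truth gives 0; no alternative beats it.
(Checking all 125 profiles: 9 have a profitable deviation, 116 do not.)

9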